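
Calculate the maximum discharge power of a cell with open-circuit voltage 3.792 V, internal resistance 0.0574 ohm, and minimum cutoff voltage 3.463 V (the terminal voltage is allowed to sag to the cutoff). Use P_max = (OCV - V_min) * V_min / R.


P_max = (OCV - V_min) * V_min / R = (3.792 - 3.463) * 3.463 / 0.0574 = 0.329 * 3.463 / 0.0574 = 19.85 W

19.85 W


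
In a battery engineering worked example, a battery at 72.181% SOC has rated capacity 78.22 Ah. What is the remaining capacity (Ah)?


remaining = SOC / 100 * total = 72.181 / 100 * 78.22 = 56.46 Ah

56.46 Ah


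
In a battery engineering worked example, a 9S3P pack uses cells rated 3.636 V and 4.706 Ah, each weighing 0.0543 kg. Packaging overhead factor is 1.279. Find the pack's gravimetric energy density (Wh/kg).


Step 1: V_pack = 9 * 3.636 = 32.724 V
Step 2: C_pack = 3 * 4.706 = 14.118 Ah
Step 3: E_pack = V_pack * C_pack = 32.724 * 14.118 = 462 Wh
Step 4: m_pack = 9 * 3 * 0.0543 * 1.279 = 1.8751 kg
Step 5: ED = E_pack / m_pack = 462 / 1.8751 = 246.4 Wh/kg

246.4 Wh/kg


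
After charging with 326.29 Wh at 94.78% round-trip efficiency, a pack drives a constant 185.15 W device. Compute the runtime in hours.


Step 1: E_discharge = eta/100 * E_charge = 94.78/100 * 326.29 = 309.26 Wh
Step 2: t = E_discharge / P = 309.26 / 185.15 = 1.670 hr

1.670 hr


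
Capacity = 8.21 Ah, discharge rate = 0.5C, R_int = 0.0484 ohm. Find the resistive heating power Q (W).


Step 1: I = C_rate * capacity = 0.5 * 8.21 = 4.105 A
Step 2: Q = I^2 * R = 4.105^2 * 0.0484 = 16.851 * 0.0484 = 0.8156 W

0.8156 W


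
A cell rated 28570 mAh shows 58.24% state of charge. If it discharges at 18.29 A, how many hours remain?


Convert: C_total = 28570 mAh = 28.57 Ah
Step 1: remaining = SOC/100 * C_total = 58.24/100 * 28.57 = 16.639 Ah
Step 2: t = remaining / I = 16.639 / 18.29 = 0.9097 hr

0.9097 hr


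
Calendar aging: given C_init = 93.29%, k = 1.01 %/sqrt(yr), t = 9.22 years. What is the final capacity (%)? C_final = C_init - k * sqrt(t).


sqrt(t) = sqrt(9.22) = 3.0364
C_final = 93.29 - 1.01 * 3.0364 = 90.22%

90.22%


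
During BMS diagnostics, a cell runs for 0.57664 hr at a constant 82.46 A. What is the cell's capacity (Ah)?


C = I * t = 82.46 * 0.57664 = 47.55 Ah

47.55 Ah


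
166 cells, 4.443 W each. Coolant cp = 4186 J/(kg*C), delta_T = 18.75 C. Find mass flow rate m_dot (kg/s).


Step 1: Total heat Q = 166 * 4.443 W = 737.54 W
Step 2: denom = cp * dT = 4186 * 18.75 = 78488
Step 3: m_dot = 737.54 / 78488 = 0.009397 kg/s

0.009397 kg/s


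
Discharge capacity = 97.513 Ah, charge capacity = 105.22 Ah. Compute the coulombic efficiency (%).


Coulombic efficiency = 97.513/105.22 * 100% = 92.68%

92.68%


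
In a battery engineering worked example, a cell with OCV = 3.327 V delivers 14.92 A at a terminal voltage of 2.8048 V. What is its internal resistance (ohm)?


R = (OCV - V) / I = (3.327 - 2.8048) / 14.92 = 0.03500 ohm

0.03500 ohm


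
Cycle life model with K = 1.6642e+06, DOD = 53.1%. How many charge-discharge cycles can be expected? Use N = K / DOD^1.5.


DOD^1.5 = 386.94
N = K / DOD^1.5 = 1.6642e+06 / 386.94 = 4301

4301 cycles


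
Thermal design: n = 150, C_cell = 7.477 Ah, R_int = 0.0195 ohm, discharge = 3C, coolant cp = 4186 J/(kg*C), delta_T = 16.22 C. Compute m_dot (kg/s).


Step 1: I = 3 * 7.477 = 22.431 A
Step 2: Q_cell = I^2 * R = 22.431^2 * 0.0195 = 9.8114 W
Step 3: Q_total = 150 * 9.8114 = 1471.7 W
Step 4: m_dot = Q_total / (cp * dT) = 1471.7 / (4186 * 16.22) = 0.02168 kg/s

0.02168 kg/s


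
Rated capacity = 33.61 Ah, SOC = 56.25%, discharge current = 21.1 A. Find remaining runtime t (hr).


Step 1: remaining = SOC/100 * C_total = 56.25/100 * 33.61 = 18.906 Ah
Step 2: t = remaining / I = 18.906 / 21.1 = 0.8960 hr

0.8960 hr


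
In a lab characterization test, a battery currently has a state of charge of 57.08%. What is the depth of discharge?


Complement of SOC: DOD = 100% - 57.08% = 42.92%

42.92%


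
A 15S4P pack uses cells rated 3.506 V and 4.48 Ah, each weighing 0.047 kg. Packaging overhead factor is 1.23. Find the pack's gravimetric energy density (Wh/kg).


Step 1: V_pack = 15 * 3.506 = 52.59 V
Step 2: C_pack = 4 * 4.48 = 17.92 Ah
Step 3: E_pack = V_pack * C_pack = 52.59 * 17.92 = 942.41 Wh
Step 4: m_pack = 15 * 4 * 0.047 * 1.23 = 3.4686 kg
Step 5: ED = E_pack / m_pack = 942.41 / 3.4686 = 271.7 Wh/kg

271.7 Wh/kg


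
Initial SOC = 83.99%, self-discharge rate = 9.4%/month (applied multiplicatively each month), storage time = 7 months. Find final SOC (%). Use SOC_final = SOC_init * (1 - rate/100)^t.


Monthly retention factor = 1 - 9.4/100 = 0.906
Over 7 months: factor^7 = 0.50107
SOC_final = 83.99 * 0.50107 = 42.08%

42.08%


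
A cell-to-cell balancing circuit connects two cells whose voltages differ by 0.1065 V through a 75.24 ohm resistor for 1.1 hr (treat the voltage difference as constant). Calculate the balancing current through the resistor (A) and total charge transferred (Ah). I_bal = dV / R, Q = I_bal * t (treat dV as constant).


First, Ohm's law: I_bal = 0.1065 V / 75.24 ohm = 0.0014155 A
Then Q = I * t = 0.0014155 A * 1.1 hr = 0.001557 Ah

I=0.0014155 A, Q=0.001557 Ah


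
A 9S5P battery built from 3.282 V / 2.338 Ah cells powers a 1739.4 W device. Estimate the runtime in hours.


Step 1: E_pack = Ns * V_cell * Np * C_cell = 9 * 3.282 * 5 * 2.338 = 345.3 Wh
Step 2: t = E_pack / P = 345.3 / 1739.4 = 0.1985 hr

0.1985 hr


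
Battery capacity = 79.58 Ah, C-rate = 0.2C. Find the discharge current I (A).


At 0.2C: I = 0.2 * 79.58 Ah = 15.916 A

15.916 A


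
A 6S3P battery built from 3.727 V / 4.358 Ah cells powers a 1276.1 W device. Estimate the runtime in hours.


Step 1: E_pack = Ns * V_cell * Np * C_cell = 6 * 3.727 * 3 * 4.358 = 292.36 Wh
Step 2: t = E_pack / P = 292.36 / 1276.1 = 0.2291 hr

0.2291 hr


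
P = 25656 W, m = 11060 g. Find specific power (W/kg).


Convert: m = 11060 g = 11.06 kg
SP = P / m = 25656 / 11.06 = 2320 W/kg

2320 W/kg


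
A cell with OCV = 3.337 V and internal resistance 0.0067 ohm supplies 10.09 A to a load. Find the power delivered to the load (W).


Step 1: V_terminal = OCV - I*R = 3.337 - 10.09 * 0.0067 = 3.2694 V
Step 2: P_out = V_terminal * I = 3.2694 * 10.09 = 32.99 W

32.99 W


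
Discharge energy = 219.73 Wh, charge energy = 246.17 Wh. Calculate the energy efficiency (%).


Round-trip efficiency = 219.73/246.17 * 100% = 89.26%

89.26%


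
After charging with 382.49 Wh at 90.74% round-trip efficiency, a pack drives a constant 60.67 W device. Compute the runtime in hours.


Step 1: E_discharge = eta/100 * E_charge = 90.74/100 * 382.49 = 347.07 Wh
Step 2: t = E_discharge / P = 347.07 / 60.67 = 5.721 hr

5.721 hr


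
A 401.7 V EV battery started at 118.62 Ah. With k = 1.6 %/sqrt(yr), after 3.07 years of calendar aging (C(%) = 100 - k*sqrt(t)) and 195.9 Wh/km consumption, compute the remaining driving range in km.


Step 1: capacity retention = 100 - 1.6 * sqrt(3.07) = 100 - 1.6 * 1.7521 = 97.197%
Step 2: C_now = 118.62 * 97.197/100 = 115.3 Ah
Step 3: E_pack = V * C_now = 401.7 * 115.3 = 46316 Wh
Step 4: range = E_pack / consumption = 46316 / 195.9 = 236.4 km

236.4 km


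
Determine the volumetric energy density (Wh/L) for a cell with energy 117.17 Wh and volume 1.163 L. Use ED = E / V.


ED = E / V = 117.17 / 1.163 = 100.7 Wh/L

100.7 Wh/L


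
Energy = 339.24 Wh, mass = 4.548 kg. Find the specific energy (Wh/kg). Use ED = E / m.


Specific energy = 339.24 Wh / 4.548 kg = 74.59 Wh/kg

74.59 Wh/kg


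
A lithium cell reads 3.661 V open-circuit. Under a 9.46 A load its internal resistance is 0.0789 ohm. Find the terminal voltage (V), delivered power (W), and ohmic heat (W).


Step 1: V_terminal = OCV - I*R = 3.661 - 9.46 * 0.0789 = 2.9146 V
Step 2: P_out = V_terminal * I = 2.9146 * 9.46 = 27.57 W
Step 3: Q = I^2 * R = 9.46^2 * 0.0789 = 7.061 W

V=2.9146 V, P=27.57 W, Q=7.061 W


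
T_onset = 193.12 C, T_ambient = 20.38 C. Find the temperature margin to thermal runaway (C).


Safety margin = 193.12 C - 20.38 C = 172.74 C

172.74 C


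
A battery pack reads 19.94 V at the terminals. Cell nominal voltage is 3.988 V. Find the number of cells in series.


n = V_pack / V_cell = 19.94 / 3.988 = 5

5


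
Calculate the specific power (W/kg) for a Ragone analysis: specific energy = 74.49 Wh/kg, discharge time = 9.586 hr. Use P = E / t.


Specific power = 74.49 Wh/kg / 9.586 hr = 7.771 W/kg

7.771 W/kg


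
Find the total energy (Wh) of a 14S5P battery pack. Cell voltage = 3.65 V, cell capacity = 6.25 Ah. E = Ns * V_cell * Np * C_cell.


V_pack = 14 * 3.65 = 51.1 V
C_pack = 5 * 6.25 = 31.25 Ah
E = V_pack * C_pack = 51.1 * 31.25 = 1597 Wh

1597 Wh


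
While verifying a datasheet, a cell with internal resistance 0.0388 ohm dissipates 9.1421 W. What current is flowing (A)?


I = sqrt(Q / R) = sqrt(9.1421 / 0.0388) = sqrt(235.62) = 15.35 A

15.35 A


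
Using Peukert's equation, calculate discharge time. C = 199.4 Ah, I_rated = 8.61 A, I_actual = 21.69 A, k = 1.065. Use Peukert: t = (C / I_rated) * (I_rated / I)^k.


Step 1: t_rated = C / I_rated = 199.4 / 8.61 = 23.159 hr
Step 2: ratio = 8.61 / 21.69 = 0.39696
Step 3: ratio^k = 0.39696^1.065 = 0.37382
Step 4: t = t_rated * ratio^k = 23.159 * 0.37382 = 8.657 hr

8.657 hr


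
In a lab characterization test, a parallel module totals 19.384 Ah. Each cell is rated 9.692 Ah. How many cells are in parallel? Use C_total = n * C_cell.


n = C_total / C_cell = 19.384 / 9.692 = 2

2


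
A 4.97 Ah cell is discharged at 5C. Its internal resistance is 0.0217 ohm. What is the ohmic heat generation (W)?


Step 1: I = C_rate * capacity = 5 * 4.97 = 24.85 A
Step 2: Q = I^2 * R = 24.85^2 * 0.0217 = 617.52 * 0.0217 = 13.40 W

13.40 W


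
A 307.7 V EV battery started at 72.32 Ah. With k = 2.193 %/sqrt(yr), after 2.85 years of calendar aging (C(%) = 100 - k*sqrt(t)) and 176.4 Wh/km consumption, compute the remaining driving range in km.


Step 1: capacity retention = 100 - 2.193 * sqrt(2.85) = 100 - 2.193 * 1.6882 = 96.298%
Step 2: C_now = 72.32 * 96.298/100 = 69.643 Ah
Step 3: E_pack = V * C_now = 307.7 * 69.643 = 21429 Wh
Step 4: range = E_pack / consumption = 21429 / 176.4 = 121.5 km

121.5 km


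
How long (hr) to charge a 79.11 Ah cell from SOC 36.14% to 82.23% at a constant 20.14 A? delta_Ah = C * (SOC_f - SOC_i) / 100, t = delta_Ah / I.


delta_Ah = 79.11 * (82.23 - 36.14) / 100 = 36.462 Ah
t = delta_Ah / I = 36.462 / 20.14 = 1.810 hr

1.810 hr


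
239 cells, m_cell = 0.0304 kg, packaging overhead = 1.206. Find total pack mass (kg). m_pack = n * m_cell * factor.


Cell mass sum = 239 * 0.0304 = 7.2656 kg
With overhead 1.206: m_pack = 7.2656 * 1.206 = 8.762 kg

8.762 kg


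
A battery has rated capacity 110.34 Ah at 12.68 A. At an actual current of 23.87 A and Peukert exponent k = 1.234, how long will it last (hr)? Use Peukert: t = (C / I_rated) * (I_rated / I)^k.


t_rated = C / I_rated = 110.34 / 12.68 = 8.7019 hr
(I_rated/I)^k = (0.53121)^1.234 = 0.45812
t = t_rated * (I_rated/I)^k = 8.7019 * 0.45812 = 3.987 hr

3.987 hr


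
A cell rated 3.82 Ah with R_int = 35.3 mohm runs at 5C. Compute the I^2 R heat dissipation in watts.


Convert: R = 35.3 mohm = 0.0353 ohm
Step 1: I = C_rate * capacity = 5 * 3.82 = 19.1 A
Step 2: Q = I^2 * R = 19.1^2 * 0.0353 = 364.81 * 0.0353 = 12.88 W

12.88 W


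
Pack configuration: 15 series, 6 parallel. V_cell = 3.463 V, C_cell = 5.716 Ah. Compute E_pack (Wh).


V_pack = 15 * 3.463 = 51.945 V
C_pack = 6 * 5.716 = 34.296 Ah
E = V_pack * C_pack = 51.945 * 34.296 = 1782 Wh

1782 Wh


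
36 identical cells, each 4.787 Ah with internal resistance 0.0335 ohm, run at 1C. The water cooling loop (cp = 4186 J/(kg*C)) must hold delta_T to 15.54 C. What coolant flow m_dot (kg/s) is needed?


Step 1: I = 1 * 4.787 = 4.787 A
Step 2: Q_cell = I^2 * R = 4.787^2 * 0.0335 = 0.76766 W
Step 3: Q_total = 36 * 0.76766 = 27.636 W
Step 4: m_dot = Q_total / (cp * dT) = 27.636 / (4186 * 15.54) = 4.248e-04 kg/s

4.248e-04 kg/s


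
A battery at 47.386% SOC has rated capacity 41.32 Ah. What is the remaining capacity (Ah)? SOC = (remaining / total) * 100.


remaining = SOC / 100 * total = 47.386 / 100 * 41.32 = 19.58 Ah

19.58 Ah


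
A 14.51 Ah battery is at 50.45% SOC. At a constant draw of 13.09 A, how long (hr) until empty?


Step 1: remaining = SOC/100 * C_total = 50.45/100 * 14.51 = 7.3203 Ah
Step 2: t = remaining / I = 7.3203 / 13.09 = 0.5592 hr

0.5592 hr


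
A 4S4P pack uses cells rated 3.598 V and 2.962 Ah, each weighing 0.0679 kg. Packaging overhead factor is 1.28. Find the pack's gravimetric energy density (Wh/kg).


Step 1: V_pack = 4 * 3.598 = 14.392 V
Step 2: C_pack = 4 * 2.962 = 11.848 Ah
Step 3: E_pack = V_pack * C_pack = 14.392 * 11.848 = 170.52 Wh
Step 4: m_pack = 4 * 4 * 0.0679 * 1.28 = 1.3906 kg
Step 5: ED = E_pack / m_pack = 170.52 / 1.3906 = 122.6 Wh/kg

122.6 Wh/kg


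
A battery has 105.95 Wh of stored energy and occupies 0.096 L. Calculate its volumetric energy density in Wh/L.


Volumetric ED = 105.95 Wh / 0.096 L = 1104 Wh/L

1104 Wh/L


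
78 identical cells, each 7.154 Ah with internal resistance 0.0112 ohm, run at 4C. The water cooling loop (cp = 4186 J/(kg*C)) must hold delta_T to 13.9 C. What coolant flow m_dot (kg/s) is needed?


Step 1: I = 4 * 7.154 = 28.616 A
Step 2: Q_cell = I^2 * R = 28.616^2 * 0.0112 = 9.1714 W
Step 3: Q_total = 78 * 9.1714 = 715.37 W
Step 4: m_dot = Q_total / (cp * dT) = 715.37 / (4186 * 13.9) = 0.01229 kg/s

0.01229 kg/s


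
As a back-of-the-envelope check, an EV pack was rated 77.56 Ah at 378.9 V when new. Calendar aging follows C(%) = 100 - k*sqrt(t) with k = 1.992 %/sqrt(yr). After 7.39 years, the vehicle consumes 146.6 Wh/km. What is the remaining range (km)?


Step 1: capacity retention = 100 - 1.992 * sqrt(7.39) = 100 - 1.992 * 2.7185 = 94.585%
Step 2: C_now = 77.56 * 94.585/100 = 73.36 Ah
Step 3: E_pack = V * C_now = 378.9 * 73.36 = 27796 Wh
Step 4: range = E_pack / consumption = 27796 / 146.6 = 189.6 km

189.6 km


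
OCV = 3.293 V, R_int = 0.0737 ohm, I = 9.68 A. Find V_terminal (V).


V = OCV - I*R = 3.293 - 9.68 * 0.0737 = 2.580 V

2.580 V


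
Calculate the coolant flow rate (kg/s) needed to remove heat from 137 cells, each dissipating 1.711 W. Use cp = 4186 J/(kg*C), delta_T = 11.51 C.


Q_total = 137 * 1.711 = 234.41 W
m_dot = Q_total / (cp * dT) = 234.41 / (4186 * 11.51) = 0.004865 kg/s

0.004865 kg/s


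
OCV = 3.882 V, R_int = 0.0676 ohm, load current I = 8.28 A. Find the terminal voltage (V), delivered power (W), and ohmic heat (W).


Step 1: V_terminal = OCV - I*R = 3.882 - 8.28 * 0.0676 = 3.3223 V
Step 2: P_out = V_terminal * I = 3.3223 * 8.28 = 27.51 W
Step 3: Q = I^2 * R = 8.28^2 * 0.0676 = 4.635 W

V=3.3223 V, P=27.51 W, Q=4.635 W


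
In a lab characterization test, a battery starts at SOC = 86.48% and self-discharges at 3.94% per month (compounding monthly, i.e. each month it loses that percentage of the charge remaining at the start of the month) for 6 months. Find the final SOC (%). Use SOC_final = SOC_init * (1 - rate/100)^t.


decay = (1 - 3.94/100)^6 = 0.7857
SOC_final = 86.48 * 0.7857 = 67.95%

67.95%


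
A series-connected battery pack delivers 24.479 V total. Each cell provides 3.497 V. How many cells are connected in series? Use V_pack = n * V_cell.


Rearranging: n = V_pack / V_cell = 24.479 / 3.497 = 7 cells

7


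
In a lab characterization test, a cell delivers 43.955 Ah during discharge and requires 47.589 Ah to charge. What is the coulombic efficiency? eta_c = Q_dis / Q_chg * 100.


Coulombic efficiency = 43.955/47.589 * 100% = 92.36%

92.36%


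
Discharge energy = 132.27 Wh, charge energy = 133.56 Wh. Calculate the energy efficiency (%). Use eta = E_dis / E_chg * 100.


eta_e = E_dis / E_chg * 100 = 132.27 / 133.56 * 100 = 99.03%

99.03%


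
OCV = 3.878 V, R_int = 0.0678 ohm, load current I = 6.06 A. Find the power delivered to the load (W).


Step 1: V_terminal = OCV - I*R = 3.878 - 6.06 * 0.0678 = 3.4671 V
Step 2: P_out = V_terminal * I = 3.4671 * 6.06 = 21.01 W

21.01 W


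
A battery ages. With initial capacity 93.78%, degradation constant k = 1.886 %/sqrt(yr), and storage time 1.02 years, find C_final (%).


Step 1: sqrt(1.02 yr) = 1.01
Step 2: drop = 1.886 * 1.01 = 1.9049
Step 3: C_final = 93.78 - 1.9049 = 91.88%

91.88%


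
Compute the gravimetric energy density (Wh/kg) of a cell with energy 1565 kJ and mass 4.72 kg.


Convert: E = 1565 kJ = 434.72 Wh
ED = E / m = 434.72 / 4.72 = 92.10 Wh/kg

92.10 Wh/kg


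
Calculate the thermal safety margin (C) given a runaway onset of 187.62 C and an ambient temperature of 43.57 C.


margin = T_onset - T_ambient = 187.62 - 43.57 = 144.05 C

144.05 C


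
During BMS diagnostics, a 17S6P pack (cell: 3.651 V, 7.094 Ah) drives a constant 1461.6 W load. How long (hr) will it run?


Step 1: E_pack = Ns * V_cell * Np * C_cell = 17 * 3.651 * 6 * 7.094 = 2641.8 Wh
Step 2: t = E_pack / P = 2641.8 / 1461.6 = 1.807 hr

1.807 hr


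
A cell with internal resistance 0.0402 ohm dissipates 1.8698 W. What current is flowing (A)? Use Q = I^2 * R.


I = sqrt(Q / R) = sqrt(1.8698 / 0.0402) = sqrt(46.512) = 6.820 A

6.820 A


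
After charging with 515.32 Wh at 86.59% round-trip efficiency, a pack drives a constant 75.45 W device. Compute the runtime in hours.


Step 1: E_discharge = eta/100 * E_charge = 86.59/100 * 515.32 = 446.22 Wh
Step 2: t = E_discharge / P = 446.22 / 75.45 = 5.914 hr

5.914 hr


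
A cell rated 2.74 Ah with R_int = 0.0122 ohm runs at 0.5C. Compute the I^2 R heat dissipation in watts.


Step 1: I = C_rate * capacity = 0.5 * 2.74 = 1.37 A
Step 2: Q = I^2 * R = 1.37^2 * 0.0122 = 1.8769 * 0.0122 = 0.02290 W

0.02290 W


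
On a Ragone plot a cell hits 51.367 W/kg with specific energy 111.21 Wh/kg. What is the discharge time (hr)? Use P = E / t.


t = E / P = 111.21 / 51.367 = 2.165 hr

2.165 hr


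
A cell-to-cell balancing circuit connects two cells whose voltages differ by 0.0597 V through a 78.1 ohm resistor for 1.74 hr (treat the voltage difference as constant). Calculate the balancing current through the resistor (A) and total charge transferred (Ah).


First, Ohm's law: I_bal = 0.0597 V / 78.1 ohm = 7.6440e-04 A
Then Q = I * t = 7.6440e-04 A * 1.74 hr = 0.001330 Ah

I=7.6440e-04 A, Q=0.001330 Ah


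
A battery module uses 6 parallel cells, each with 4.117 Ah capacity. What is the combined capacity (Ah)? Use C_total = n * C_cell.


C_total = 6 * 4.117 = 24.702 Ah

24.702 Ah


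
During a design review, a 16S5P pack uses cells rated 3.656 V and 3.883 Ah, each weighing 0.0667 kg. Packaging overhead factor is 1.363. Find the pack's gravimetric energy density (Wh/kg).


Step 1: V_pack = 16 * 3.656 = 58.496 V
Step 2: C_pack = 5 * 3.883 = 19.415 Ah
Step 3: E_pack = V_pack * C_pack = 58.496 * 19.415 = 1135.7 Wh
Step 4: m_pack = 16 * 5 * 0.0667 * 1.363 = 7.273 kg
Step 5: ED = E_pack / m_pack = 1135.7 / 7.273 = 156.2 Wh/kg

156.2 Wh/kg


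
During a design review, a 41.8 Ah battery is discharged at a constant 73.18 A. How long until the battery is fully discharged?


t = capacity / current = 41.8 / 73.18 = 0.5712 hr

0.5712 hr


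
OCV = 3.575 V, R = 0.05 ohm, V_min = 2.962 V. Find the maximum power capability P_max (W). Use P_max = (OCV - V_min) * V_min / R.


P_max = (OCV - V_min) * V_min / R = (3.575 - 2.962) * 2.962 / 0.05 = 0.613 * 2.962 / 0.05 = 36.31 W

36.31 W


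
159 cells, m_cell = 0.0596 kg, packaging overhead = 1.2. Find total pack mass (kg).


Cell mass sum = 159 * 0.0596 = 9.4764 kg
With overhead 1.2: m_pack = 9.4764 * 1.2 = 11.37 kg

11.37 kg


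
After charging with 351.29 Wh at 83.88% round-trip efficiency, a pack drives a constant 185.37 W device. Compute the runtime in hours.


Step 1: E_discharge = eta/100 * E_charge = 83.88/100 * 351.29 = 294.66 Wh
Step 2: t = E_discharge / P = 294.66 / 185.37 = 1.590 hr

1.590 hr


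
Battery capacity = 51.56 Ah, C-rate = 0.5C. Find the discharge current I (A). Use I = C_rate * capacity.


At 0.5C: I = 0.5 * 51.56 Ah = 25.78 A

25.78 A


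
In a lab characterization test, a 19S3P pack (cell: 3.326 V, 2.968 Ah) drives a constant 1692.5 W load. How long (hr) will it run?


Step 1: E_pack = Ns * V_cell * Np * C_cell = 19 * 3.326 * 3 * 2.968 = 562.68 Wh
Step 2: t = E_pack / P = 562.68 / 1692.5 = 0.3325 hr

0.3325 hr


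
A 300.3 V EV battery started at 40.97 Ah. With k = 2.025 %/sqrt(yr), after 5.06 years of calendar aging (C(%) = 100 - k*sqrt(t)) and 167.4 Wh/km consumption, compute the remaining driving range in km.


Step 1: capacity retention = 100 - 2.025 * sqrt(5.06) = 100 - 2.025 * 2.2494 = 95.445%
Step 2: C_now = 40.97 * 95.445/100 = 39.104 Ah
Step 3: E_pack = V * C_now = 300.3 * 39.104 = 11743 Wh
Step 4: range = E_pack / consumption = 11743 / 167.4 = 70.15 km

70.15 km


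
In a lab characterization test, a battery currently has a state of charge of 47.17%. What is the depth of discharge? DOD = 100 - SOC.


DOD = 100 - SOC = 100 - 47.17 = 52.83%

52.83%


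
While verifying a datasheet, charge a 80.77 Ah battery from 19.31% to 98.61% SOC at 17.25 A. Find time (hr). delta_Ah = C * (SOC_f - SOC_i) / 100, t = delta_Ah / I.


Step 1: dSOC = 98.61% - 19.31% = 79.3%
Step 2: delta_Ah = 80.77 * 79.3 / 100 = 64.051 Ah
Step 3: t = 64.051 / 17.25 = 3.713 hr

3.713 hr


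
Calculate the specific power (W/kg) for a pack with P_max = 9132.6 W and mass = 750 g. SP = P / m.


Convert: m = 750 g = 0.75 kg
SP = P / m = 9132.6 / 0.75 = 12180 W/kg

12180 W/kg


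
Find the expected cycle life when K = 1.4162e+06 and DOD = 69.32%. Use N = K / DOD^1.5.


Step 1: DOD^1.5 = 69.32^1.5 = 577.15
Step 2: N = 1.4162e+06 / 577.15 = 2454 cycles

2454 cycles


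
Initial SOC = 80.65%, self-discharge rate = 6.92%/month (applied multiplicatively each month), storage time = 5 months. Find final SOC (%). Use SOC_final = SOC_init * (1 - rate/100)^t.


decay = (1 - 6.92/100)^5 = 0.69869
SOC_final = 80.65 * 0.69869 = 56.35%

56.35%


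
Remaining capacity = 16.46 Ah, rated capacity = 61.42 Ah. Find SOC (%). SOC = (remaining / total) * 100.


SOC = (remaining / total) * 100 = (16.46 / 61.42) * 100 = 26.80%

26.80%


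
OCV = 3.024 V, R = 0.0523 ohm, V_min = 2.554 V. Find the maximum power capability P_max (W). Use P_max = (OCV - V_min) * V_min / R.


dV = OCV - V_min = 0.47 V (so I_max = dV / R)
P_max = dV * V_min / R = 0.47 * 2.554 / 0.0523 = 22.95 W

22.95 W


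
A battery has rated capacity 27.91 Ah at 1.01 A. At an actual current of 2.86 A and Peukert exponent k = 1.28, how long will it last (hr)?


Step 1: t_rated = C / I_rated = 27.91 / 1.01 = 27.634 hr
Step 2: ratio = 1.01 / 2.86 = 0.35315
Step 3: ratio^k = 0.35315^1.28 = 0.26387
Step 4: t = t_rated * ratio^k = 27.634 * 0.26387 = 7.292 hr

7.292 hr


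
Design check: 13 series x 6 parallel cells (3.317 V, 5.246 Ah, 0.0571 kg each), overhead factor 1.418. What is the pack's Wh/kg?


Step 1: V_pack = 13 * 3.317 = 43.121 V
Step 2: C_pack = 6 * 5.246 = 31.476 Ah
Step 3: E_pack = V_pack * C_pack = 43.121 * 31.476 = 1357.3 Wh
Step 4: m_pack = 13 * 6 * 0.0571 * 1.418 = 6.3155 kg
Step 5: ED = E_pack / m_pack = 1357.3 / 6.3155 = 214.9 Wh/kg

214.9 Wh/kg


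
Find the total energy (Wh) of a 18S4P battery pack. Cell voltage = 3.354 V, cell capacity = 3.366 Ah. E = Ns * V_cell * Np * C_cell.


V_pack = 18 * 3.354 = 60.372 V
C_pack = 4 * 3.366 = 13.464 Ah
E = V_pack * C_pack = 60.372 * 13.464 = 812.8 Wh

812.8 Wh


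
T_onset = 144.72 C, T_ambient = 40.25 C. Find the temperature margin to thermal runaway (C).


Safety margin = 144.72 C - 40.25 C = 104.47 C

104.47 C


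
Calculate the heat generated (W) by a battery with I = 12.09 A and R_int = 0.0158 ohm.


Q = I^2 * R = 12.09^2 * 0.0158 = 2.309 W

2.309 W


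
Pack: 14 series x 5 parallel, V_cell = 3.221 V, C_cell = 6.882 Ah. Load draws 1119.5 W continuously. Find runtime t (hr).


Step 1: E_pack = Ns * V_cell * Np * C_cell = 14 * 3.221 * 5 * 6.882 = 1551.7 Wh
Step 2: t = E_pack / P = 1551.7 / 1119.5 = 1.386 hr

1.386 hr


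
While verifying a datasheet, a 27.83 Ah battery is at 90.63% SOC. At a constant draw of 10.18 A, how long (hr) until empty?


Step 1: remaining = SOC/100 * C_total = 90.63/100 * 27.83 = 25.222 Ah
Step 2: t = remaining / I = 25.222 / 10.18 = 2.478 hr

2.478 hr


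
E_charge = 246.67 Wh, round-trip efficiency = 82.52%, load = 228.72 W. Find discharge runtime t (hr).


Step 1: E_discharge = eta/100 * E_charge = 82.52/100 * 246.67 = 203.55 Wh
Step 2: t = E_discharge / P = 203.55 / 228.72 = 0.8900 hr

0.8900 hr


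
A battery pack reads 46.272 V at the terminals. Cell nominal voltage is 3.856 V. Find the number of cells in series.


Rearranging: n = V_pack / V_cell = 46.272 / 3.856 = 12 cells

12


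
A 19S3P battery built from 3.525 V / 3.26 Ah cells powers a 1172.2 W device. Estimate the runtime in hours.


Step 1: E_pack = Ns * V_cell * Np * C_cell = 19 * 3.525 * 3 * 3.26 = 655.02 Wh
Step 2: t = E_pack / P = 655.02 / 1172.2 = 0.5588 hr

0.5588 hr


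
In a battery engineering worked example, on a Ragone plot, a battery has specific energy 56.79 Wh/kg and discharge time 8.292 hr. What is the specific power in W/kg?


Specific power = 56.79 Wh/kg / 8.292 hr = 6.849 W/kg

6.849 W/kg


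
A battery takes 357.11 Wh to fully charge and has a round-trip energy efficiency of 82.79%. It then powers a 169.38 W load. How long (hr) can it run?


Step 1: E_discharge = eta/100 * E_charge = 82.79/100 * 357.11 = 295.65 Wh
Step 2: t = E_discharge / P = 295.65 / 169.38 = 1.745 hr

1.745 hr


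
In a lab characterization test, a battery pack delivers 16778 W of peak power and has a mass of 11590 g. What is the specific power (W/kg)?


Convert: m = 11590 g = 11.59 kg
Specific power = 16778 W / 11.59 kg = 1448 W/kg

1448 W/kg


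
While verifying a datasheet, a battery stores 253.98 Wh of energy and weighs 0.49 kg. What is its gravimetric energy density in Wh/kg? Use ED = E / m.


ED = E / m = 253.98 / 0.49 = 518.3 Wh/kg

518.3 Wh/kg


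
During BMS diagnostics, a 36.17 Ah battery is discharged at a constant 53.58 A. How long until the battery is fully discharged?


Runtime = 36.17 Ah / 53.58 A = 0.6751 hr

0.6751 hr


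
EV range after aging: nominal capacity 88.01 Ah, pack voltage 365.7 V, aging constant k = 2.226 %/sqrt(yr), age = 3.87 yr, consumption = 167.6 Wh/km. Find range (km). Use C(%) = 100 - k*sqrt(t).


Step 1: capacity retention = 100 - 2.226 * sqrt(3.87) = 100 - 2.226 * 1.9672 = 95.621%
Step 2: C_now = 88.01 * 95.621/100 = 84.156 Ah
Step 3: E_pack = V * C_now = 365.7 * 84.156 = 30776 Wh
Step 4: range = E_pack / consumption = 30776 / 167.6 = 183.6 km

183.6 km


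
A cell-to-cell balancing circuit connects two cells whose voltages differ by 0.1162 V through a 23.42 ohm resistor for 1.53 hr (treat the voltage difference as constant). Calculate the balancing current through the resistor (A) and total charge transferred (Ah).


First, Ohm's law: I_bal = 0.1162 V / 23.42 ohm = 0.0049616 A
Then Q = I * t = 0.0049616 A * 1.53 hr = 0.007591 Ah

I=0.0049616 A, Q=0.007591 Ah


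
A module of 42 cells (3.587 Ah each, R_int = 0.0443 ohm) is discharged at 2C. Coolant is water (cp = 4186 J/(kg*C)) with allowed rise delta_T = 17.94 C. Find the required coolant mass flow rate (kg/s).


Step 1: I = 2 * 3.587 = 7.174 A
Step 2: Q_cell = I^2 * R = 7.174^2 * 0.0443 = 2.28 W
Step 3: Q_total = 42 * 2.28 = 95.76 W
Step 4: m_dot = Q_total / (cp * dT) = 95.76 / (4186 * 17.94) = 0.001275 kg/s

0.001275 kg/s


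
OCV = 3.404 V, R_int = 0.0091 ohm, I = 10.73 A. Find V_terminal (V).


IR drop = 10.73 * 0.0091 = 0.097643 V
V = 3.404 - 0.097643 = 3.306 V

3.306 V


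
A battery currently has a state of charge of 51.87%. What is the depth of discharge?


DOD = 100 - SOC = 100 - 51.87 = 48.13%

48.13%


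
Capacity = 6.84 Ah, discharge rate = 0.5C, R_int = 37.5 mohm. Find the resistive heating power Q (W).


Convert: R = 37.5 mohm = 0.0375 ohm
Step 1: I = C_rate * capacity = 0.5 * 6.84 = 3.42 A
Step 2: Q = I^2 * R = 3.42^2 * 0.0375 = 11.696 * 0.0375 = 0.4386 W

0.4386 W


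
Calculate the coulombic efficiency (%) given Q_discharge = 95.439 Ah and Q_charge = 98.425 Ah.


eta_c = Q_dis / Q_chg * 100 = 95.439 / 98.425 * 100 = 96.97%

96.97%


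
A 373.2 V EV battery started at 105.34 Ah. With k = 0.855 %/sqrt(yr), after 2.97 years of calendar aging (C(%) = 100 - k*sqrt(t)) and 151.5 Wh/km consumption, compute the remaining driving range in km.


Step 1: capacity retention = 100 - 0.855 * sqrt(2.97) = 100 - 0.855 * 1.7234 = 98.526%
Step 2: C_now = 105.34 * 98.526/100 = 103.79 Ah
Step 3: E_pack = V * C_now = 373.2 * 103.79 = 38734 Wh
Step 4: range = E_pack / consumption = 38734 / 151.5 = 255.7 km

255.7 km


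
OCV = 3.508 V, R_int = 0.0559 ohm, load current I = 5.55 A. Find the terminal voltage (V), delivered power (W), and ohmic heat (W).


Step 1: V_terminal = OCV - I*R = 3.508 - 5.55 * 0.0559 = 3.1978 V
Step 2: P_out = V_terminal * I = 3.1978 * 5.55 = 17.75 W
Step 3: Q = I^2 * R = 5.55^2 * 0.0559 = 1.722 W

V=3.1978 V, P=17.75 W, Q=1.722 W


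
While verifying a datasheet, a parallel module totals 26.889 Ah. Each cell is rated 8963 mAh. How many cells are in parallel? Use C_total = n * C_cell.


Convert: C_cell = 8963 mAh = 8.963 Ah
n = C_total / C_cell = 26.889 / 8.963 = 3

3


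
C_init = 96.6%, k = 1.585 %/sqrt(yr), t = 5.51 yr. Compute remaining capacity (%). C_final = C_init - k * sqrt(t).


sqrt(t) = sqrt(5.51) = 2.3473
C_final = 96.6 - 1.585 * 2.3473 = 92.88%

92.88%


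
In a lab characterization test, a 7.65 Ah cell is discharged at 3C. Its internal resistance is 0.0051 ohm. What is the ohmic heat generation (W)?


Step 1: I = C_rate * capacity = 3 * 7.65 = 22.95 A
Step 2: Q = I^2 * R = 22.95^2 * 0.0051 = 526.7 * 0.0051 = 2.686 W

2.686 W


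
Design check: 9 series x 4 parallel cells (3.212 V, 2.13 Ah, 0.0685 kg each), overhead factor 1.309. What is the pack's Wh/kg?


Step 1: V_pack = 9 * 3.212 = 28.908 V
Step 2: C_pack = 4 * 2.13 = 8.52 Ah
Step 3: E_pack = V_pack * C_pack = 28.908 * 8.52 = 246.3 Wh
Step 4: m_pack = 9 * 4 * 0.0685 * 1.309 = 3.228 kg
Step 5: ED = E_pack / m_pack = 246.3 / 3.228 = 76.30 Wh/kg

76.30 Wh/kg


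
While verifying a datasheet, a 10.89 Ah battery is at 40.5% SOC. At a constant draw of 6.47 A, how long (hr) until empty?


Step 1: remaining = SOC/100 * C_total = 40.5/100 * 10.89 = 4.4105 Ah
Step 2: t = remaining / I = 4.4105 / 6.47 = 0.6817 hr

0.6817 hr


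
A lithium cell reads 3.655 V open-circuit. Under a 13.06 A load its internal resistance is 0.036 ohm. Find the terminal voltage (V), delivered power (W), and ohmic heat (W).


Step 1: V_terminal = OCV - I*R = 3.655 - 13.06 * 0.036 = 3.1848 V
Step 2: P_out = V_terminal * I = 3.1848 * 13.06 = 41.59 W
Step 3: Q = I^2 * R = 13.06^2 * 0.036 = 6.140 W

V=3.1848 V, P=41.59 W, Q=6.140 W


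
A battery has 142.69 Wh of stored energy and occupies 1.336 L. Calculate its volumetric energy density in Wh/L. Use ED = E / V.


ED = E / V = 142.69 / 1.336 = 106.8 Wh/L

106.8 Wh/L


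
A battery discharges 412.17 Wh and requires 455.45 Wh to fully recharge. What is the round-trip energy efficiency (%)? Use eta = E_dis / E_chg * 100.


eta_e = E_dis / E_chg * 100 = 412.17 / 455.45 * 100 = 90.50%

90.50%


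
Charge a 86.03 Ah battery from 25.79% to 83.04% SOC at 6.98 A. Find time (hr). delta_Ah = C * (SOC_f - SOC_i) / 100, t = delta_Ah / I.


delta_Ah = 86.03 * (83.04 - 25.79) / 100 = 49.252 Ah
t = delta_Ah / I = 49.252 / 6.98 = 7.056 hr

7.056 hr


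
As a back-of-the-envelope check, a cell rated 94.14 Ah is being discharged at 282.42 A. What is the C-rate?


C_rate = I / capacity = 282.42 / 94.14 = 3C

3C


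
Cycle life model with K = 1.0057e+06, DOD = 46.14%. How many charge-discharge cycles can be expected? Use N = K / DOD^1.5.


Step 1: DOD^1.5 = 46.14^1.5 = 313.41
Step 2: N = 1.0057e+06 / 313.41 = 3209 cycles

3209 cycles


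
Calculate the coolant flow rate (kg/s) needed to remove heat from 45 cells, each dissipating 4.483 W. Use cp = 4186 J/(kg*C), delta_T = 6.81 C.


Q_total = 45 * 4.483 = 201.74 W
m_dot = Q_total / (cp * dT) = 201.74 / (4186 * 6.81) = 0.007077 kg/s

0.007077 kg/s


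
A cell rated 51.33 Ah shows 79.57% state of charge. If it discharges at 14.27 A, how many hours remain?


Step 1: remaining = SOC/100 * C_total = 79.57/100 * 51.33 = 40.843 Ah
Step 2: t = remaining / I = 40.843 / 14.27 = 2.862 hr

2.862 hr


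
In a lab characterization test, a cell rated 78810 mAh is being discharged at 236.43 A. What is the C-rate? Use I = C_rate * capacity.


Convert: capacity = 78810 mAh = 78.81 Ah
C_rate = I / capacity = 236.43 / 78.81 = 3C

3C


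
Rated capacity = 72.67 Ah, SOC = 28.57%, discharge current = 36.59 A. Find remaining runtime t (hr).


Step 1: remaining = SOC/100 * C_total = 28.57/100 * 72.67 = 20.762 Ah
Step 2: t = remaining / I = 20.762 / 36.59 = 0.5674 hr

0.5674 hr


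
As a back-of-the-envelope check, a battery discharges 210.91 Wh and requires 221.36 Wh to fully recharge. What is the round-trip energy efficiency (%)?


eta_e = E_dis / E_chg * 100 = 210.91 / 221.36 * 100 = 95.28%

95.28%


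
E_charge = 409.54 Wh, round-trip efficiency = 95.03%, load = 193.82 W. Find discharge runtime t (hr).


Step 1: E_discharge = eta/100 * E_charge = 95.03/100 * 409.54 = 389.19 Wh
Step 2: t = E_discharge / P = 389.19 / 193.82 = 2.008 hr

2.008 hr


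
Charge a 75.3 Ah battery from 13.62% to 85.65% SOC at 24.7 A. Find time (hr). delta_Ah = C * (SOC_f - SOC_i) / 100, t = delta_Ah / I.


Step 1: dSOC = 85.65% - 13.62% = 72.03%
Step 2: delta_Ah = 75.3 * 72.03 / 100 = 54.239 Ah
Step 3: t = 54.239 / 24.7 = 2.196 hr

2.196 hr


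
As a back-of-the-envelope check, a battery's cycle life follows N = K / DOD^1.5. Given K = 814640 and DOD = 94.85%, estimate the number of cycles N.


DOD^1.5 = 923.75
N = K / DOD^1.5 = 814640 / 923.75 = 881.9

881.9 cycles


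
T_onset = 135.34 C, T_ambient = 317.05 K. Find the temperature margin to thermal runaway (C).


Convert: T_ambient = 317.05 K = 43.9 C
margin = 135.34 - 43.9 = 91.44 C

91.44 C


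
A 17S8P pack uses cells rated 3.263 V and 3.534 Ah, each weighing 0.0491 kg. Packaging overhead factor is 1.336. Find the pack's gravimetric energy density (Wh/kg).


Step 1: V_pack = 17 * 3.263 = 55.471 V
Step 2: C_pack = 8 * 3.534 = 28.272 Ah
Step 3: E_pack = V_pack * C_pack = 55.471 * 28.272 = 1568.3 Wh
Step 4: m_pack = 17 * 8 * 0.0491 * 1.336 = 8.9213 kg
Step 5: ED = E_pack / m_pack = 1568.3 / 8.9213 = 175.8 Wh/kg

175.8 Wh/kg


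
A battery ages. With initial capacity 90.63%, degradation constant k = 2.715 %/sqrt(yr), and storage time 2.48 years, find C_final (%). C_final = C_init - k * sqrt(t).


Step 1: sqrt(2.48 yr) = 1.5748
Step 2: drop = 2.715 * 1.5748 = 4.2756
Step 3: C_final = 90.63 - 4.2756 = 86.35%

86.35%


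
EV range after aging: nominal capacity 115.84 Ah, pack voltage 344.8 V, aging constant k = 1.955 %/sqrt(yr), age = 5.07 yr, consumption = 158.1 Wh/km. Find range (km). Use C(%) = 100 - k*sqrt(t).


Step 1: capacity retention = 100 - 1.955 * sqrt(5.07) = 100 - 1.955 * 2.2517 = 95.598%
Step 2: C_now = 115.84 * 95.598/100 = 110.74 Ah
Step 3: E_pack = V * C_now = 344.8 * 110.74 = 38183 Wh
Step 4: range = E_pack / consumption = 38183 / 158.1 = 241.5 km

241.5 km


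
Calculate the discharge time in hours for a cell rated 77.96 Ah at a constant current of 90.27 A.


t = capacity / current = 77.96 / 90.27 = 0.8636 hr

0.8636 hr


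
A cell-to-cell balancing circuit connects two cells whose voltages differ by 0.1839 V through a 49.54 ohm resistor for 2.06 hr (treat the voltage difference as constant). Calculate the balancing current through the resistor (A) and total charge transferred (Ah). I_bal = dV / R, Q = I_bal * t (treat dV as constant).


First, Ohm's law: I_bal = 0.1839 V / 49.54 ohm = 0.0037122 A
Then Q = I * t = 0.0037122 A * 2.06 hr = 0.007647 Ah

I=0.0037122 A, Q=0.007647 Ah


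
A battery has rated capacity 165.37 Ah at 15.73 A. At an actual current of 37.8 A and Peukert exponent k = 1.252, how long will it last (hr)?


Step 1: t_rated = C / I_rated = 165.37 / 15.73 = 10.513 hr
Step 2: ratio = 15.73 / 37.8 = 0.41614
Step 3: ratio^k = 0.41614^1.252 = 0.33365
Step 4: t = t_rated * ratio^k = 10.513 * 0.33365 = 3.508 hr

3.508 hr


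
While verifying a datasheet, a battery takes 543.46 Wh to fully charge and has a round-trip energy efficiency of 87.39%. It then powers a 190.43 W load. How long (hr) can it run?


Step 1: E_discharge = eta/100 * E_charge = 87.39/100 * 543.46 = 474.93 Wh
Step 2: t = E_discharge / P = 474.93 / 190.43 = 2.494 hr

2.494 hr


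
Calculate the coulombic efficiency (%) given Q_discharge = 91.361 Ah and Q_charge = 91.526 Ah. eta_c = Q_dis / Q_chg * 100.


Coulombic efficiency = 91.361/91.526 * 100% = 99.82%

99.82%


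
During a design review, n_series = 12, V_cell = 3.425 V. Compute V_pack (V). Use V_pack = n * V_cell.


Series voltages add: 12 * 3.425 V = 41.1 V

41.1 V


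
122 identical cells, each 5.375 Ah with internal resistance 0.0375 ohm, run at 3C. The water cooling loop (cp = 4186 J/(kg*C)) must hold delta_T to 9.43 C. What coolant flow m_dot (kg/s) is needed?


Step 1: I = 3 * 5.375 = 16.125 A
Step 2: Q_cell = I^2 * R = 16.125^2 * 0.0375 = 9.7506 W
Step 3: Q_total = 122 * 9.7506 = 1189.6 W
Step 4: m_dot = Q_total / (cp * dT) = 1189.6 / (4186 * 9.43) = 0.03014 kg/s

0.03014 kg/s


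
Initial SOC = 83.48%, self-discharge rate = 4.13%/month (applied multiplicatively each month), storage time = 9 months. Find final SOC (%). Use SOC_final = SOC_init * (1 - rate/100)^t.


Monthly retention factor = 1 - 4.13/100 = 0.9587
Over 9 months: factor^9 = 0.68414
SOC_final = 83.48 * 0.68414 = 57.11%

57.11%


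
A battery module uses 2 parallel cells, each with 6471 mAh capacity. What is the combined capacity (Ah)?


Convert: C_cell = 6471 mAh = 6.471 Ah
C_total = 2 * 6.471 = 12.942 Ah

12.942 Ah


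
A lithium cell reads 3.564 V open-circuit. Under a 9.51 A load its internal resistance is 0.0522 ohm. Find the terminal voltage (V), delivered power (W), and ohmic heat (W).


Step 1: V_terminal = OCV - I*R = 3.564 - 9.51 * 0.0522 = 3.0676 V
Step 2: P_out = V_terminal * I = 3.0676 * 9.51 = 29.17 W
Step 3: Q = I^2 * R = 9.51^2 * 0.0522 = 4.721 W

V=3.0676 V, P=29.17 W, Q=4.721 W


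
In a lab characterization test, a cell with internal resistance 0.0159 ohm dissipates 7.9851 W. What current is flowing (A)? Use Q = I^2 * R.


I = sqrt(Q / R) = sqrt(7.9851 / 0.0159) = sqrt(502.21) = 22.41 A

22.41 A


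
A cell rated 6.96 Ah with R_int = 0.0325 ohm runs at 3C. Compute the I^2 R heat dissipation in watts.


Step 1: I = C_rate * capacity = 3 * 6.96 = 20.88 A
Step 2: Q = I^2 * R = 20.88^2 * 0.0325 = 435.97 * 0.0325 = 14.17 W

14.17 W


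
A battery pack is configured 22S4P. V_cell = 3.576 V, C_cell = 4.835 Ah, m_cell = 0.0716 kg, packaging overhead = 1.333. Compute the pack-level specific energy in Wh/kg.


Step 1: V_pack = 22 * 3.576 = 78.672 V
Step 2: C_pack = 4 * 4.835 = 19.34 Ah
Step 3: E_pack = V_pack * C_pack = 78.672 * 19.34 = 1521.5 Wh
Step 4: m_pack = 22 * 4 * 0.0716 * 1.333 = 8.399 kg
Step 5: ED = E_pack / m_pack = 1521.5 / 8.399 = 181.2 Wh/kg

181.2 Wh/kg


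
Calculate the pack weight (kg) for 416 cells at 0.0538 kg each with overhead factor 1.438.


m_pack = n * m_cell * overhead = 416 * 0.0538 * 1.438 = 32.18 kg

32.18 kg


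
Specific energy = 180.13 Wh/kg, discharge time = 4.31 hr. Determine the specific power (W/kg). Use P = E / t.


P_specific = E / t = 180.13 / 4.31 = 41.79 W/kg

41.79 W/kg
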